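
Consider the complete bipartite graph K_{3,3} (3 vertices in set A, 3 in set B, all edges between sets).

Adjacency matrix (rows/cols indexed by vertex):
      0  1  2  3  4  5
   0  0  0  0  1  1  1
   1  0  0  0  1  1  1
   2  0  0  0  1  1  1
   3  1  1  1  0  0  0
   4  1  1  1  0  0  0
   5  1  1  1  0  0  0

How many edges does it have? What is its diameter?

K_{3,3} has 3 * 3 = 9 edges.
Any vertex reaches any opposite-side vertex in 1 step; same-side vertices reach in 2 steps via any opposite-side vertex.
Diameter = 2.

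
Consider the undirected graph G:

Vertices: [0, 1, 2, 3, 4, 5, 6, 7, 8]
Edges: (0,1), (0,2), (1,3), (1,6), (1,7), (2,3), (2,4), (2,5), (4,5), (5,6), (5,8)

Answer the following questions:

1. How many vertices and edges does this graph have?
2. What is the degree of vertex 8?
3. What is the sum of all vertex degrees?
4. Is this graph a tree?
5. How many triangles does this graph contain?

Count: 9 vertices, 11 edges.
Vertex 8 has neighbors [5], degree = 1.
Handshaking lemma: 2 * 11 = 22.
A tree on 9 vertices has 8 edges. This graph has 11 edges (3 extra). Not a tree.
Number of triangles = 1.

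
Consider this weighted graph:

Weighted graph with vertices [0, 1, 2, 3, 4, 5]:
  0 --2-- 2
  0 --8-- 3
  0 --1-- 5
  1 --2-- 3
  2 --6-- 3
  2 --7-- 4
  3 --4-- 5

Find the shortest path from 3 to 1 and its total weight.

Using Dijkstra's algorithm from vertex 3:
Shortest path: 3 -> 1
Total weight: 2 = 2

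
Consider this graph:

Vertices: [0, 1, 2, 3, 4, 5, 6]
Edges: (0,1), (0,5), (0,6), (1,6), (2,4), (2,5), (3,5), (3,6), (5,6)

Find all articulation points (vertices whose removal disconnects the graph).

An articulation point is a vertex whose removal disconnects the graph.
Articulation points: [2, 5]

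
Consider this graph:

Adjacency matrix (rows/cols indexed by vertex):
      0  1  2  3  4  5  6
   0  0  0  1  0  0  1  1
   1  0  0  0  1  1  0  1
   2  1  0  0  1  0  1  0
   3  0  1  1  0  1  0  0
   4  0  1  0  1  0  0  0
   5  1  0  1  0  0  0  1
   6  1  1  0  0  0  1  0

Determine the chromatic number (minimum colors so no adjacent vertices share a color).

The graph has a maximum clique of size 3 (lower bound on chromatic number).
A valid 3-coloring: {0: 0, 1: 0, 2: 1, 3: 2, 4: 1, 5: 2, 6: 1}.
Chromatic number = 3.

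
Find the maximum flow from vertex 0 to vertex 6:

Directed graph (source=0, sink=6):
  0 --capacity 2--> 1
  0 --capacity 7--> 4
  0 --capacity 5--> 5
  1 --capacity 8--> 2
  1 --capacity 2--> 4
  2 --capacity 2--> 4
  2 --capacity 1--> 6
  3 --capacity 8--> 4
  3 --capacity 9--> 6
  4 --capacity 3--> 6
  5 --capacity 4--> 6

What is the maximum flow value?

Computing max flow:
  Flow on (0->1): 1/2
  Flow on (0->4): 3/7
  Flow on (0->5): 4/5
  Flow on (1->2): 1/8
  Flow on (2->6): 1/1
  Flow on (4->6): 3/3
  Flow on (5->6): 4/4
Maximum flow = 8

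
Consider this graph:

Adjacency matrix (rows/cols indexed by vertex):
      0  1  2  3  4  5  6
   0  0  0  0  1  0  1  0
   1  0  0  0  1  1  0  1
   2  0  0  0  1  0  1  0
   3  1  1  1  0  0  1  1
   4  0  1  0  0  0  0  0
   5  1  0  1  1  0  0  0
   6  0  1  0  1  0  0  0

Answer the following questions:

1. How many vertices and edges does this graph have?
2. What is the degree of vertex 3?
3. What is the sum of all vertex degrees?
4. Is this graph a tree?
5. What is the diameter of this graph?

Count: 7 vertices, 9 edges.
Vertex 3 has neighbors [0, 1, 2, 5, 6], degree = 5.
Handshaking lemma: 2 * 9 = 18.
A tree on 7 vertices has 6 edges. This graph has 9 edges (3 extra). Not a tree.
Diameter (longest shortest path) = 3.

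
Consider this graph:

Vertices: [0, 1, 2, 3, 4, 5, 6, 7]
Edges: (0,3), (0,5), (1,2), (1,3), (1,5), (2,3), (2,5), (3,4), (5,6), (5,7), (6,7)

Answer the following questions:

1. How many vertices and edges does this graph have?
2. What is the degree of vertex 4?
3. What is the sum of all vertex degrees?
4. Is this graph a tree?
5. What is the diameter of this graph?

Count: 8 vertices, 11 edges.
Vertex 4 has neighbors [3], degree = 1.
Handshaking lemma: 2 * 11 = 22.
A tree on 8 vertices has 7 edges. This graph has 11 edges (4 extra). Not a tree.
Diameter (longest shortest path) = 4.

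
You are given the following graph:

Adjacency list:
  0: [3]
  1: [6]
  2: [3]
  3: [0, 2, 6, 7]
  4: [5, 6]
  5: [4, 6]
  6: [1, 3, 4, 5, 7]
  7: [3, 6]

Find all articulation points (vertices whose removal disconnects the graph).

An articulation point is a vertex whose removal disconnects the graph.
Articulation points: [3, 6]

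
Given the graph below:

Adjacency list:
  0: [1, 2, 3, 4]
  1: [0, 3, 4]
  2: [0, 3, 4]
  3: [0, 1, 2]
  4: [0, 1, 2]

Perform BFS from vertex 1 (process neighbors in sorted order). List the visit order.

BFS from vertex 1 (neighbors processed in ascending order):
Visit order: 1, 0, 3, 4, 2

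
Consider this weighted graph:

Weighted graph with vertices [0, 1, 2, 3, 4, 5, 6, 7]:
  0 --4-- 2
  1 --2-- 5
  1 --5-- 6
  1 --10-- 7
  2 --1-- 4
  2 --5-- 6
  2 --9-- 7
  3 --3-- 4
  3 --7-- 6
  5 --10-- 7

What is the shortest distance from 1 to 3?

Using Dijkstra's algorithm from vertex 1:
Shortest path: 1 -> 6 -> 3
Total weight: 5 + 7 = 12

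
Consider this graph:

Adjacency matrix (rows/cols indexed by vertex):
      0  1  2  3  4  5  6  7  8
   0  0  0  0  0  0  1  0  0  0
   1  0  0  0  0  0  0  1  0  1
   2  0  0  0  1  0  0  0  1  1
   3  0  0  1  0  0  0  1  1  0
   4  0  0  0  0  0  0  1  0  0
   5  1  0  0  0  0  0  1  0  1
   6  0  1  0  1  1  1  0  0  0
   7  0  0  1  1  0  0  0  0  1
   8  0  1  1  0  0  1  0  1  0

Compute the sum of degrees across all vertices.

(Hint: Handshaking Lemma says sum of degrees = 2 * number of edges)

Count edges: 12 edges.
By Handshaking Lemma: sum of degrees = 2 * 12 = 24.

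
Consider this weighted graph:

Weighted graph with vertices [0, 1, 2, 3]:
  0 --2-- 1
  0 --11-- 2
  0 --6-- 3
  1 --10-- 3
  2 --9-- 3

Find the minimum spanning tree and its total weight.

Applying Kruskal's algorithm (sort edges by weight, add if no cycle):
  Add (0,1) w=2
  Add (0,3) w=6
  Add (2,3) w=9
  Skip (1,3) w=10 (creates cycle)
  Skip (0,2) w=11 (creates cycle)
MST weight = 17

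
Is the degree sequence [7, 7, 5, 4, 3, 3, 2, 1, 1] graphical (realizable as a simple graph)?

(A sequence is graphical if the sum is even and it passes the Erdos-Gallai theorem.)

Sum of degrees = 33. Sum is odd, so the sequence is NOT graphical.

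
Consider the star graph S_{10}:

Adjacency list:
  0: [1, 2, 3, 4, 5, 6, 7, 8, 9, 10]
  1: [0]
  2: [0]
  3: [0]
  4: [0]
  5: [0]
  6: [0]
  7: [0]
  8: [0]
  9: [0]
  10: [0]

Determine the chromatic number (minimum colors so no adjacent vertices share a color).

S_{10} has one hub adjacent to 10 leaves; leaves are pairwise non-adjacent.
Color the hub 0 and every leaf 1.
Chromatic number = 2.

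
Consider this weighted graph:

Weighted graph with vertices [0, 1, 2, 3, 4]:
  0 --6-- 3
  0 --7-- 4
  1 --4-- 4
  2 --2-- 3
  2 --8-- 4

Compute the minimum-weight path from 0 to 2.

Using Dijkstra's algorithm from vertex 0:
Shortest path: 0 -> 3 -> 2
Total weight: 6 + 2 = 8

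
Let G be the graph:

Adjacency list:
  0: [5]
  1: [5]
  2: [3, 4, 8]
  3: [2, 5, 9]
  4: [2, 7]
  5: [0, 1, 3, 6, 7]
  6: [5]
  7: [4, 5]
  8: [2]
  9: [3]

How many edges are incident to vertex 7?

Vertex 7 has neighbors [4, 5], so deg(7) = 2.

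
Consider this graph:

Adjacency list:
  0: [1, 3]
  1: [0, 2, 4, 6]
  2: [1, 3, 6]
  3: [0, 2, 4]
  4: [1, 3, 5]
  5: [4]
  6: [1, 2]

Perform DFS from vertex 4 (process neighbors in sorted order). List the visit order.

DFS from vertex 4 (neighbors processed in ascending order):
Visit order: 4, 1, 0, 3, 2, 6, 5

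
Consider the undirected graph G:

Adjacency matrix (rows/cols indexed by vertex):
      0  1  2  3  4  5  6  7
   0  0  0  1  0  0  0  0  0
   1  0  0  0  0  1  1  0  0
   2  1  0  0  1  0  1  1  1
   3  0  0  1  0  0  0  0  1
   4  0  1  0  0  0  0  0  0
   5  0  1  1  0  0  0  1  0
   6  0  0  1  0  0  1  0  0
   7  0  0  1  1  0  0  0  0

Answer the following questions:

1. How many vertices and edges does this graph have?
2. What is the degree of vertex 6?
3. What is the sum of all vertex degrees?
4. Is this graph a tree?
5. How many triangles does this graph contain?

Count: 8 vertices, 9 edges.
Vertex 6 has neighbors [2, 5], degree = 2.
Handshaking lemma: 2 * 9 = 18.
A tree on 8 vertices has 7 edges. This graph has 9 edges (2 extra). Not a tree.
Number of triangles = 2.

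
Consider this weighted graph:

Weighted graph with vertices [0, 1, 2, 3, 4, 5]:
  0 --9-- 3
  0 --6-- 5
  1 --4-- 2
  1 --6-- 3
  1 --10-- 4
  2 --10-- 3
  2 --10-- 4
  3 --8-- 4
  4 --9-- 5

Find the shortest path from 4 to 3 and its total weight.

Using Dijkstra's algorithm from vertex 4:
Shortest path: 4 -> 3
Total weight: 8 = 8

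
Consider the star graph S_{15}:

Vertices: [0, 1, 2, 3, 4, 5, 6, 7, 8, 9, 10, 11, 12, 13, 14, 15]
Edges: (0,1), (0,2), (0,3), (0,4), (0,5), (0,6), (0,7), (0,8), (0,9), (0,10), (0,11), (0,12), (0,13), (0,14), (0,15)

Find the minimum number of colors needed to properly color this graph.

S_{15} has one hub adjacent to 15 leaves; leaves are pairwise non-adjacent.
Color the hub 0 and every leaf 1.
Chromatic number = 2.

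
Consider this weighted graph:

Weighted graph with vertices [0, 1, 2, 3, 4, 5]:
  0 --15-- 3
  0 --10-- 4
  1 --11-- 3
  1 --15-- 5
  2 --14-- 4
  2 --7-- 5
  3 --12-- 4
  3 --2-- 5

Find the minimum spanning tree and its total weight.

Applying Kruskal's algorithm (sort edges by weight, add if no cycle):
  Add (3,5) w=2
  Add (2,5) w=7
  Add (0,4) w=10
  Add (1,3) w=11
  Add (3,4) w=12
  Skip (2,4) w=14 (creates cycle)
  Skip (0,3) w=15 (creates cycle)
  Skip (1,5) w=15 (creates cycle)
MST weight = 42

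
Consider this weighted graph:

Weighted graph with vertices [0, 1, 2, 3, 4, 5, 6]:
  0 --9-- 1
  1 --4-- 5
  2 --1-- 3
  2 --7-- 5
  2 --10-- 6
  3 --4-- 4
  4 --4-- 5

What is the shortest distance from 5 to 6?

Using Dijkstra's algorithm from vertex 5:
Shortest path: 5 -> 2 -> 6
Total weight: 7 + 10 = 17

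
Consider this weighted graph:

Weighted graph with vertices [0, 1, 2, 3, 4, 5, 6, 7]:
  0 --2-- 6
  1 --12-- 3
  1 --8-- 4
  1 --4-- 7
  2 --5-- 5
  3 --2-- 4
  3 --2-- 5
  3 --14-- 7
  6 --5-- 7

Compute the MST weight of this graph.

Applying Kruskal's algorithm (sort edges by weight, add if no cycle):
  Add (0,6) w=2
  Add (3,5) w=2
  Add (3,4) w=2
  Add (1,7) w=4
  Add (2,5) w=5
  Add (6,7) w=5
  Add (1,4) w=8
  Skip (1,3) w=12 (creates cycle)
  Skip (3,7) w=14 (creates cycle)
MST weight = 28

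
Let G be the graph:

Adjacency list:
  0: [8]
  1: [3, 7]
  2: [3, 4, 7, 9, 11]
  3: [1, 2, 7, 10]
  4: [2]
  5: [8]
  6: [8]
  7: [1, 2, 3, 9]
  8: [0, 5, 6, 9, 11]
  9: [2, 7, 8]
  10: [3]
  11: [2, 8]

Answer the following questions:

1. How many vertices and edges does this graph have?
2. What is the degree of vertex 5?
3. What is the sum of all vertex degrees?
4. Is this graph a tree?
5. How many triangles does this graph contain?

Count: 12 vertices, 15 edges.
Vertex 5 has neighbors [8], degree = 1.
Handshaking lemma: 2 * 15 = 30.
A tree on 12 vertices has 11 edges. This graph has 15 edges (4 extra). Not a tree.
Number of triangles = 3.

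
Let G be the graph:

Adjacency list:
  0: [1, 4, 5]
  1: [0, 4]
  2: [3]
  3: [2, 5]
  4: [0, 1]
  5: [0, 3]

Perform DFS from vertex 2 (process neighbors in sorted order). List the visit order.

DFS from vertex 2 (neighbors processed in ascending order):
Visit order: 2, 3, 5, 0, 1, 4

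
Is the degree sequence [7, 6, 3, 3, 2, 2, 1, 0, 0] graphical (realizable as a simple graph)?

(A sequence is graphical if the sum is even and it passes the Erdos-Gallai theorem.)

Sum of degrees = 24. Sum is even but fails Erdos-Gallai. The sequence is NOT graphical.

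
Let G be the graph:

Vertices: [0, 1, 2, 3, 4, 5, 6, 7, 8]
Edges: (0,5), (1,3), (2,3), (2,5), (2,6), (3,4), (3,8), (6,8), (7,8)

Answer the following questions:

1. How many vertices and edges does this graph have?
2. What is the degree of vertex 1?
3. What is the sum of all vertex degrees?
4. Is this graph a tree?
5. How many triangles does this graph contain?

Count: 9 vertices, 9 edges.
Vertex 1 has neighbors [3], degree = 1.
Handshaking lemma: 2 * 9 = 18.
A tree on 9 vertices has 8 edges. This graph has 9 edges (1 extra). Not a tree.
Number of triangles = 0.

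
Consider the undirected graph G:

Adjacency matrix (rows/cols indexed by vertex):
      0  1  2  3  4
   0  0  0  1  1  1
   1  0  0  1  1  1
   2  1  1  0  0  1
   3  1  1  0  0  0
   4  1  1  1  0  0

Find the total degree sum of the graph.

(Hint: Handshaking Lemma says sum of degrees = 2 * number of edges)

Count edges: 7 edges.
By Handshaking Lemma: sum of degrees = 2 * 7 = 14.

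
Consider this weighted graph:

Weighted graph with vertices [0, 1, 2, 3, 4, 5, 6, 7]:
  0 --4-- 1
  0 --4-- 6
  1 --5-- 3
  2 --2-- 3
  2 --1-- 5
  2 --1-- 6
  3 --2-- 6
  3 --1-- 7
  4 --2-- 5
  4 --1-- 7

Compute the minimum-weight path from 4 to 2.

Using Dijkstra's algorithm from vertex 4:
Shortest path: 4 -> 5 -> 2
Total weight: 2 + 1 = 3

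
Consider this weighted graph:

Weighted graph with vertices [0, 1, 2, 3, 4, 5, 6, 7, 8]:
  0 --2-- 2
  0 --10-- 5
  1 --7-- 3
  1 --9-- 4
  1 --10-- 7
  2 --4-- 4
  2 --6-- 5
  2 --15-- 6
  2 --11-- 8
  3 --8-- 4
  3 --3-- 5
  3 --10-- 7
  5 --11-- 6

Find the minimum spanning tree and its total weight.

Applying Kruskal's algorithm (sort edges by weight, add if no cycle):
  Add (0,2) w=2
  Add (3,5) w=3
  Add (2,4) w=4
  Add (2,5) w=6
  Add (1,3) w=7
  Skip (3,4) w=8 (creates cycle)
  Skip (1,4) w=9 (creates cycle)
  Skip (0,5) w=10 (creates cycle)
  Add (1,7) w=10
  Skip (3,7) w=10 (creates cycle)
  Add (2,8) w=11
  Add (5,6) w=11
  Skip (2,6) w=15 (creates cycle)
MST weight = 54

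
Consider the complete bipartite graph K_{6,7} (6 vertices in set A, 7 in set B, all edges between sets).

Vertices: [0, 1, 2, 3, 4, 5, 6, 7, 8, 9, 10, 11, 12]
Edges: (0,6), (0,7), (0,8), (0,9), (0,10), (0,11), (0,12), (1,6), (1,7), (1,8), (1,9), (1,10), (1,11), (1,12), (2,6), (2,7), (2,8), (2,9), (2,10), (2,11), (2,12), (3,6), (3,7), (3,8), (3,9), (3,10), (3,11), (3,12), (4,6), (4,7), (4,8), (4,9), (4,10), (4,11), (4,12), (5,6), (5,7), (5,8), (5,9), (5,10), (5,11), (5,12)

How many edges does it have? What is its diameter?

K_{6,7} has 6 * 7 = 42 edges.
Any vertex reaches any opposite-side vertex in 1 step; same-side vertices reach in 2 steps via any opposite-side vertex.
Diameter = 2.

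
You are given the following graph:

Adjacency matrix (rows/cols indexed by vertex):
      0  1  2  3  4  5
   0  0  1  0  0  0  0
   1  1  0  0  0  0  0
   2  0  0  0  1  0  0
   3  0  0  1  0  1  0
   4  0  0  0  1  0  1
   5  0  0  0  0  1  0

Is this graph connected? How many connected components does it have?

Checking connectivity: the graph has 2 connected component(s).
Components: [[0, 1], [2, 3, 4, 5]]. The graph is NOT connected.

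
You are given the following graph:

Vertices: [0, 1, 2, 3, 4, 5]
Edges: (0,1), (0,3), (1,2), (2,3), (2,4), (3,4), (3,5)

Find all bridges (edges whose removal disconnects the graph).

A bridge is an edge whose removal increases the number of connected components.
Bridges found: (3,5)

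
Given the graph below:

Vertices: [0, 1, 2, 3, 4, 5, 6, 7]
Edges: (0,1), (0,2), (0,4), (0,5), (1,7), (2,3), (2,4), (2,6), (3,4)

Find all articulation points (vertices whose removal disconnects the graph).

An articulation point is a vertex whose removal disconnects the graph.
Articulation points: [0, 1, 2]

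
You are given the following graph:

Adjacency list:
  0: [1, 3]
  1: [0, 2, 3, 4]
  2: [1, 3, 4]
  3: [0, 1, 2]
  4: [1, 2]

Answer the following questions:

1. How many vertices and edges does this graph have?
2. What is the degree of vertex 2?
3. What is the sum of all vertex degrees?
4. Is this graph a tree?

Count: 5 vertices, 7 edges.
Vertex 2 has neighbors [1, 3, 4], degree = 3.
Handshaking lemma: 2 * 7 = 14.
A tree on 5 vertices has 4 edges. This graph has 7 edges (3 extra). Not a tree.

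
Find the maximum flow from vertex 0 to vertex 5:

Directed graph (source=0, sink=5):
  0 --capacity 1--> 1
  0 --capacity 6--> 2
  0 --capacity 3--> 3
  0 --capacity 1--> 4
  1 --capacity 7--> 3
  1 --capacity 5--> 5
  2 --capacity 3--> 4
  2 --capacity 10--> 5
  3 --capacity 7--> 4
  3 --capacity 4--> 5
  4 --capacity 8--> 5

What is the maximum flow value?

Computing max flow:
  Flow on (0->1): 1/1
  Flow on (0->2): 6/6
  Flow on (0->3): 3/3
  Flow on (0->4): 1/1
  Flow on (1->5): 1/5
  Flow on (2->5): 6/10
  Flow on (3->5): 3/4
  Flow on (4->5): 1/8
Maximum flow = 11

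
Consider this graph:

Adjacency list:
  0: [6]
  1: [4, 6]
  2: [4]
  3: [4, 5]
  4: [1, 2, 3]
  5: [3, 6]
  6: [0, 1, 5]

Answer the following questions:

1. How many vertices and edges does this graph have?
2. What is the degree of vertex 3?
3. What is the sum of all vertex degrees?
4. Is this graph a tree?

Count: 7 vertices, 7 edges.
Vertex 3 has neighbors [4, 5], degree = 2.
Handshaking lemma: 2 * 7 = 14.
A tree on 7 vertices has 6 edges. This graph has 7 edges (1 extra). Not a tree.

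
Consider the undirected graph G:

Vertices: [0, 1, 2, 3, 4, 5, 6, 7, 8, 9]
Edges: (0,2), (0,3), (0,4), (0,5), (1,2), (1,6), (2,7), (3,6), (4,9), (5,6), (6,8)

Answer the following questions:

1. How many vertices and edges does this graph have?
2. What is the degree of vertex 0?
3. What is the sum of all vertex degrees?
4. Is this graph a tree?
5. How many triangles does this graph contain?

Count: 10 vertices, 11 edges.
Vertex 0 has neighbors [2, 3, 4, 5], degree = 4.
Handshaking lemma: 2 * 11 = 22.
A tree on 10 vertices has 9 edges. This graph has 11 edges (2 extra). Not a tree.
Number of triangles = 0.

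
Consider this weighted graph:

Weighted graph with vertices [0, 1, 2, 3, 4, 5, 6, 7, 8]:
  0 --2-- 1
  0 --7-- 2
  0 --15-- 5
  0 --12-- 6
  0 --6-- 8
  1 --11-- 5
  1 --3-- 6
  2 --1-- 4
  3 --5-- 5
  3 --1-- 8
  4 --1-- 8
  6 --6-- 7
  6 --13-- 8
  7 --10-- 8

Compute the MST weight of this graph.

Applying Kruskal's algorithm (sort edges by weight, add if no cycle):
  Add (2,4) w=1
  Add (3,8) w=1
  Add (4,8) w=1
  Add (0,1) w=2
  Add (1,6) w=3
  Add (3,5) w=5
  Add (0,8) w=6
  Add (6,7) w=6
  Skip (0,2) w=7 (creates cycle)
  Skip (7,8) w=10 (creates cycle)
  Skip (1,5) w=11 (creates cycle)
  Skip (0,6) w=12 (creates cycle)
  Skip (6,8) w=13 (creates cycle)
  Skip (0,5) w=15 (creates cycle)
MST weight = 25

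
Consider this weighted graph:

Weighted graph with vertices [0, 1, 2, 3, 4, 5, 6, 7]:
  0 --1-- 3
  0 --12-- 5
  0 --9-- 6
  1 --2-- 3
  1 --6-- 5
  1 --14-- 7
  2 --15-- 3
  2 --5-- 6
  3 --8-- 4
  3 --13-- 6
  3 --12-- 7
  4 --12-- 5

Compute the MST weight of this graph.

Applying Kruskal's algorithm (sort edges by weight, add if no cycle):
  Add (0,3) w=1
  Add (1,3) w=2
  Add (2,6) w=5
  Add (1,5) w=6
  Add (3,4) w=8
  Add (0,6) w=9
  Skip (0,5) w=12 (creates cycle)
  Add (3,7) w=12
  Skip (4,5) w=12 (creates cycle)
  Skip (3,6) w=13 (creates cycle)
  Skip (1,7) w=14 (creates cycle)
  Skip (2,3) w=15 (creates cycle)
MST weight = 43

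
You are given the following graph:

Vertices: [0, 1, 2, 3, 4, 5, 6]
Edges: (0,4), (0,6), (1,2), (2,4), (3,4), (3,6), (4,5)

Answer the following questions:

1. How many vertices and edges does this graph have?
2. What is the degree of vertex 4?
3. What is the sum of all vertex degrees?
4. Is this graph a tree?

Count: 7 vertices, 7 edges.
Vertex 4 has neighbors [0, 2, 3, 5], degree = 4.
Handshaking lemma: 2 * 7 = 14.
A tree on 7 vertices has 6 edges. This graph has 7 edges (1 extra). Not a tree.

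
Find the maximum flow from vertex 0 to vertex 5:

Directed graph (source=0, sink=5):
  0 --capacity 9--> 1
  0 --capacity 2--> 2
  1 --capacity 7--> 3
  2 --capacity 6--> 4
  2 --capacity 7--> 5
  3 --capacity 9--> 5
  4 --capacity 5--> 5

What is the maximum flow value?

Computing max flow:
  Flow on (0->1): 7/9
  Flow on (0->2): 2/2
  Flow on (1->3): 7/7
  Flow on (2->5): 2/7
  Flow on (3->5): 7/9
Maximum flow = 9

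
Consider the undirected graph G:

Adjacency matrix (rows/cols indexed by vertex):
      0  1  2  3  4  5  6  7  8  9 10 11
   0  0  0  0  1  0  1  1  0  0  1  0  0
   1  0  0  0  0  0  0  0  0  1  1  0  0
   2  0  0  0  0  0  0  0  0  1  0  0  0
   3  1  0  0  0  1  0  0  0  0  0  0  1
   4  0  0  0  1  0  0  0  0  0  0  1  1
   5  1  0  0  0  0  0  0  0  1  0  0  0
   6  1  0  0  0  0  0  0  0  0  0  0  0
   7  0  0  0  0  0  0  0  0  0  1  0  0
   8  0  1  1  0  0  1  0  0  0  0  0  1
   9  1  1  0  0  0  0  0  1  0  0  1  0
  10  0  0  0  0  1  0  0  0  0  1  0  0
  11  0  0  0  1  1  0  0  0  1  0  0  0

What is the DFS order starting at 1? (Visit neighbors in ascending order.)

DFS from vertex 1 (neighbors processed in ascending order):
Visit order: 1, 8, 2, 5, 0, 3, 4, 10, 9, 7, 11, 6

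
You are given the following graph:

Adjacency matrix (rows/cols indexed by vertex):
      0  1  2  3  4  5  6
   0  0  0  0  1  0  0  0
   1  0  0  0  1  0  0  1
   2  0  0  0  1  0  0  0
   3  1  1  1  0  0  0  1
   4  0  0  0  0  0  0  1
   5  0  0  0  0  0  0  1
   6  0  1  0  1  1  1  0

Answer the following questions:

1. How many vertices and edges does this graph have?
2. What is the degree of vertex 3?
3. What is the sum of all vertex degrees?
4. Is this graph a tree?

Count: 7 vertices, 7 edges.
Vertex 3 has neighbors [0, 1, 2, 6], degree = 4.
Handshaking lemma: 2 * 7 = 14.
A tree on 7 vertices has 6 edges. This graph has 7 edges (1 extra). Not a tree.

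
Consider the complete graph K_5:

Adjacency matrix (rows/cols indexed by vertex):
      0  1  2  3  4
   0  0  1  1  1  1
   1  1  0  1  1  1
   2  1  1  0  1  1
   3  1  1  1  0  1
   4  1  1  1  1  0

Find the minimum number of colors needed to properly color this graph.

In K_5, every vertex is adjacent to every other vertex.
Each vertex needs a unique color.
Chromatic number = 5.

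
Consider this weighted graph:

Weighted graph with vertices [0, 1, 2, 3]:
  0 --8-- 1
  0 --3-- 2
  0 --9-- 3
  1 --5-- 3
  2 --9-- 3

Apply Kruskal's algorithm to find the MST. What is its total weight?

Applying Kruskal's algorithm (sort edges by weight, add if no cycle):
  Add (0,2) w=3
  Add (1,3) w=5
  Add (0,1) w=8
  Skip (0,3) w=9 (creates cycle)
  Skip (2,3) w=9 (creates cycle)
MST weight = 16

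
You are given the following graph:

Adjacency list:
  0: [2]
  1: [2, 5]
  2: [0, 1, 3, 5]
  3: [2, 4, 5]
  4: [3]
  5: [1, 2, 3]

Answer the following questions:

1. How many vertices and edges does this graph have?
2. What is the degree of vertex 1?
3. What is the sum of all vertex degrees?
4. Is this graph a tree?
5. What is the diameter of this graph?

Count: 6 vertices, 7 edges.
Vertex 1 has neighbors [2, 5], degree = 2.
Handshaking lemma: 2 * 7 = 14.
A tree on 6 vertices has 5 edges. This graph has 7 edges (2 extra). Not a tree.
Diameter (longest shortest path) = 3.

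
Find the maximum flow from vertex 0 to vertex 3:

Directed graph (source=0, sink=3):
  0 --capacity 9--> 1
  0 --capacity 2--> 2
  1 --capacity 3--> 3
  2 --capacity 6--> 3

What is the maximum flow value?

Computing max flow:
  Flow on (0->1): 3/9
  Flow on (0->2): 2/2
  Flow on (1->3): 3/3
  Flow on (2->3): 2/6
Maximum flow = 5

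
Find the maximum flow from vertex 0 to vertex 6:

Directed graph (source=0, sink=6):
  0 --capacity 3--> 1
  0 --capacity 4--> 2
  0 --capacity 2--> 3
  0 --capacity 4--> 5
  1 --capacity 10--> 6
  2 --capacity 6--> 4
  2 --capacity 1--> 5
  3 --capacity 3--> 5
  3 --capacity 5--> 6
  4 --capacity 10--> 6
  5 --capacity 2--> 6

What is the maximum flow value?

Computing max flow:
  Flow on (0->1): 3/3
  Flow on (0->2): 4/4
  Flow on (0->3): 2/2
  Flow on (0->5): 2/4
  Flow on (1->6): 3/10
  Flow on (2->4): 4/6
  Flow on (3->6): 2/5
  Flow on (4->6): 4/10
  Flow on (5->6): 2/2
Maximum flow = 11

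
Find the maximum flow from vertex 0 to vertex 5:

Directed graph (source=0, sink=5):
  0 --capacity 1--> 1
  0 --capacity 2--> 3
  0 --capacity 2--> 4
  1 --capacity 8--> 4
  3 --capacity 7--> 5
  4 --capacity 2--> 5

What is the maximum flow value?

Computing max flow:
  Flow on (0->1): 1/1
  Flow on (0->3): 2/2
  Flow on (0->4): 1/2
  Flow on (1->4): 1/8
  Flow on (3->5): 2/7
  Flow on (4->5): 2/2
Maximum flow = 4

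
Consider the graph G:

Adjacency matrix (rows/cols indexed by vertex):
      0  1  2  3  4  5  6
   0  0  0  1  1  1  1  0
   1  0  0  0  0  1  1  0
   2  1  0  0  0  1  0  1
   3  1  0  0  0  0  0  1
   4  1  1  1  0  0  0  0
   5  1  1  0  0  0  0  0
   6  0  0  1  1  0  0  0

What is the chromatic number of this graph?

The graph has a maximum clique of size 3 (lower bound on chromatic number).
A valid 3-coloring: {0: 0, 1: 0, 2: 1, 3: 1, 4: 2, 5: 1, 6: 0}.
Chromatic number = 3.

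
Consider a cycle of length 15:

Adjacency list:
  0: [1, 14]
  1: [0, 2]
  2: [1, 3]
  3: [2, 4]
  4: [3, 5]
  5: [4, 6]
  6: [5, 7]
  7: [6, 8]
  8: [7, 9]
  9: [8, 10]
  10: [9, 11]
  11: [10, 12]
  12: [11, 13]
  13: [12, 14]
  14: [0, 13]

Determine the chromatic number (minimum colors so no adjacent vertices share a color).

This is an odd cycle (C_15). Odd cycles are not bipartite (any 2-coloring forces two adjacent vertices to match), and 3 colors suffice.
Chromatic number = 3.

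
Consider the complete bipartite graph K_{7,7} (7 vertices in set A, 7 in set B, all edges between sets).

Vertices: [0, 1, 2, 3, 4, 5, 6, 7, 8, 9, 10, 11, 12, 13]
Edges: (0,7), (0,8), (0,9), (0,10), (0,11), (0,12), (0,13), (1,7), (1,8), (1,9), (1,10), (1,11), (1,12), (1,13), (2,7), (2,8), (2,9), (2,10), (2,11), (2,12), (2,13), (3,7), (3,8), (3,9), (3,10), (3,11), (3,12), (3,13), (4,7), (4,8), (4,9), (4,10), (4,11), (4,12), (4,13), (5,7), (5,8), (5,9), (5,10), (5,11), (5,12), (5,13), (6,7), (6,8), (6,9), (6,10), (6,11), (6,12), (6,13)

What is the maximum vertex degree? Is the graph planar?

Set-A vertices have degree 7; set-B vertices have degree 7. Maximum degree = max(7,7) = 7.
K_{7,7} contains K_{3,3} as a subgraph (since both sides have >= 3 vertices); by Kuratowski's theorem it is not planar.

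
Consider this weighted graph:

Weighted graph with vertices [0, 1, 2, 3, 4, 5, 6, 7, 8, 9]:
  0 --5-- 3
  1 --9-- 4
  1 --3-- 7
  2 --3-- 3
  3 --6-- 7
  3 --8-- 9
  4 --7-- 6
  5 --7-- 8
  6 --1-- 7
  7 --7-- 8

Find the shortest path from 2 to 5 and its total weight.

Using Dijkstra's algorithm from vertex 2:
Shortest path: 2 -> 3 -> 7 -> 8 -> 5
Total weight: 3 + 6 + 7 + 7 = 23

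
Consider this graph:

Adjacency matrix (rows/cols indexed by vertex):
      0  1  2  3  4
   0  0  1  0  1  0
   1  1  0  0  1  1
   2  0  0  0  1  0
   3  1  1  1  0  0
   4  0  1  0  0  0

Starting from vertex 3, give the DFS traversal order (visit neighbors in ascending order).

DFS from vertex 3 (neighbors processed in ascending order):
Visit order: 3, 0, 1, 4, 2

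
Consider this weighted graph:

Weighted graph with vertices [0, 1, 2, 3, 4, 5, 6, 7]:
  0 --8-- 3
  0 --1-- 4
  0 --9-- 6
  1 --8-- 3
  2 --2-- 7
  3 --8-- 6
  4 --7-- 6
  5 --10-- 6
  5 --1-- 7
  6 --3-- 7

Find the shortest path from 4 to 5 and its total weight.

Using Dijkstra's algorithm from vertex 4:
Shortest path: 4 -> 6 -> 7 -> 5
Total weight: 7 + 3 + 1 = 11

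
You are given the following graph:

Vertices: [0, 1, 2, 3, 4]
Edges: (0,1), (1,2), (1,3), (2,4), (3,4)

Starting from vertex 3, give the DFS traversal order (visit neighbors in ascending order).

DFS from vertex 3 (neighbors processed in ascending order):
Visit order: 3, 1, 0, 2, 4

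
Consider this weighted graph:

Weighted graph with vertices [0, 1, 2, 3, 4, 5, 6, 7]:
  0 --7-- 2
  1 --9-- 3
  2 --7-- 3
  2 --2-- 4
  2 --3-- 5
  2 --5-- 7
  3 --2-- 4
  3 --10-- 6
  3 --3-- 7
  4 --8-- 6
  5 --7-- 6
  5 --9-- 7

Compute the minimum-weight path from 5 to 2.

Using Dijkstra's algorithm from vertex 5:
Shortest path: 5 -> 2
Total weight: 3 = 3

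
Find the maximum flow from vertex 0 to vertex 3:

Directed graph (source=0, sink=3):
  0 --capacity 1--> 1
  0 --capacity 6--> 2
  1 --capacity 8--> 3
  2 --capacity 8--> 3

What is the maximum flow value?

Computing max flow:
  Flow on (0->1): 1/1
  Flow on (0->2): 6/6
  Flow on (1->3): 1/8
  Flow on (2->3): 6/8
Maximum flow = 7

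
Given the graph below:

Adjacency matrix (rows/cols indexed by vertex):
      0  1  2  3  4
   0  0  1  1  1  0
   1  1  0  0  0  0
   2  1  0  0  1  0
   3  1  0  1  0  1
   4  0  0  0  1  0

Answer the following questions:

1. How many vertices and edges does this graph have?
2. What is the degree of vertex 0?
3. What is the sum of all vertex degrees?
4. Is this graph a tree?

Count: 5 vertices, 5 edges.
Vertex 0 has neighbors [1, 2, 3], degree = 3.
Handshaking lemma: 2 * 5 = 10.
A tree on 5 vertices has 4 edges. This graph has 5 edges (1 extra). Not a tree.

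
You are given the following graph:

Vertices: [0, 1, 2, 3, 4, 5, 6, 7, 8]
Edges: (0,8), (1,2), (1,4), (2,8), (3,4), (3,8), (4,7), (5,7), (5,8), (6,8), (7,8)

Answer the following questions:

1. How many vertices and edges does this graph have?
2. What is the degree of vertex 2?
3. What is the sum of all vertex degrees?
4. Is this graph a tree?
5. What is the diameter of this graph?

Count: 9 vertices, 11 edges.
Vertex 2 has neighbors [1, 8], degree = 2.
Handshaking lemma: 2 * 11 = 22.
A tree on 9 vertices has 8 edges. This graph has 11 edges (3 extra). Not a tree.
Diameter (longest shortest path) = 3.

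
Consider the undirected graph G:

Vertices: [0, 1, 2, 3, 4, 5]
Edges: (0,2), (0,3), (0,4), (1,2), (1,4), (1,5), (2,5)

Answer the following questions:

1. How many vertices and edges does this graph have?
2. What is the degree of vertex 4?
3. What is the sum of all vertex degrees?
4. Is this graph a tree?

Count: 6 vertices, 7 edges.
Vertex 4 has neighbors [0, 1], degree = 2.
Handshaking lemma: 2 * 7 = 14.
A tree on 6 vertices has 5 edges. This graph has 7 edges (2 extra). Not a tree.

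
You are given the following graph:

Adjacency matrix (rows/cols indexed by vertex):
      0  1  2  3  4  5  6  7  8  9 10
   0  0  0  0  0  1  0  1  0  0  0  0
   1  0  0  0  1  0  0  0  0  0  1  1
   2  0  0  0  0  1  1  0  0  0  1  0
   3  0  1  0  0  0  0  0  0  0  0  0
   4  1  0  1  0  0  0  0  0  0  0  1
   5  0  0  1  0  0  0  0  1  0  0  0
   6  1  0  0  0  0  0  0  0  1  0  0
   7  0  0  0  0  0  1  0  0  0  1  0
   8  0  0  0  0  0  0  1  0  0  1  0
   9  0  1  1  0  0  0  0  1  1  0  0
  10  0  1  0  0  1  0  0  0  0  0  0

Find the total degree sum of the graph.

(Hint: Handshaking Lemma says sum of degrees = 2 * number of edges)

Count edges: 13 edges.
By Handshaking Lemma: sum of degrees = 2 * 13 = 26.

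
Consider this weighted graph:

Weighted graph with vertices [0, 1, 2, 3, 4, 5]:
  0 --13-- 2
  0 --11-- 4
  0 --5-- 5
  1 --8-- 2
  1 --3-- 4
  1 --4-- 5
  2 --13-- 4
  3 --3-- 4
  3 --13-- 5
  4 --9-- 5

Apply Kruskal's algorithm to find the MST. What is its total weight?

Applying Kruskal's algorithm (sort edges by weight, add if no cycle):
  Add (1,4) w=3
  Add (3,4) w=3
  Add (1,5) w=4
  Add (0,5) w=5
  Add (1,2) w=8
  Skip (4,5) w=9 (creates cycle)
  Skip (0,4) w=11 (creates cycle)
  Skip (0,2) w=13 (creates cycle)
  Skip (2,4) w=13 (creates cycle)
  Skip (3,5) w=13 (creates cycle)
MST weight = 23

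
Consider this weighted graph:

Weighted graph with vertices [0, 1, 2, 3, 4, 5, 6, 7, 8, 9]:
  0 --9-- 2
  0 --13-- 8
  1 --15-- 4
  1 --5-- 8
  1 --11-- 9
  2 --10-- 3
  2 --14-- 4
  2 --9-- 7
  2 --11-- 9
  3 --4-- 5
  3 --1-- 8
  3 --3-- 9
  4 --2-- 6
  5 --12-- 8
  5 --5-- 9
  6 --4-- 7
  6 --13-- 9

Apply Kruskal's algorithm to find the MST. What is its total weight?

Applying Kruskal's algorithm (sort edges by weight, add if no cycle):
  Add (3,8) w=1
  Add (4,6) w=2
  Add (3,9) w=3
  Add (3,5) w=4
  Add (6,7) w=4
  Add (1,8) w=5
  Skip (5,9) w=5 (creates cycle)
  Add (0,2) w=9
  Add (2,7) w=9
  Add (2,3) w=10
  Skip (1,9) w=11 (creates cycle)
  Skip (2,9) w=11 (creates cycle)
  Skip (5,8) w=12 (creates cycle)
  Skip (0,8) w=13 (creates cycle)
  Skip (6,9) w=13 (creates cycle)
  Skip (2,4) w=14 (creates cycle)
  Skip (1,4) w=15 (creates cycle)
MST weight = 47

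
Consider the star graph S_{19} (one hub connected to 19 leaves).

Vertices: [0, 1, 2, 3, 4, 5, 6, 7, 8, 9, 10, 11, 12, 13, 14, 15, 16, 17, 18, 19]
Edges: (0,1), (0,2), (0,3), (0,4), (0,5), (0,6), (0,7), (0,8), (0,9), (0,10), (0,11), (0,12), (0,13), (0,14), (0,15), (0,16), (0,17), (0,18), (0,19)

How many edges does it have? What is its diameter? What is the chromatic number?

Star graph S_{19}: the hub connects to all 19 leaves.
Edges = 19.
Diameter = 2 (any leaf to hub is 1, leaf to leaf through hub is 2).
Star graphs are bipartite (hub vs leaves), so chromatic number = 2.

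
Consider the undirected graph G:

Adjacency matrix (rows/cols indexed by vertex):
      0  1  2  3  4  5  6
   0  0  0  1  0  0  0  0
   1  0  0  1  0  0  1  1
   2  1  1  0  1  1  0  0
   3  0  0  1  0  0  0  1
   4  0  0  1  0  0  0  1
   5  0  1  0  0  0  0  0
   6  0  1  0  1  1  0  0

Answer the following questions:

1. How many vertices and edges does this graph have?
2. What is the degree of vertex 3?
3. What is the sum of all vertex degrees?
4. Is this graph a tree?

Count: 7 vertices, 8 edges.
Vertex 3 has neighbors [2, 6], degree = 2.
Handshaking lemma: 2 * 8 = 16.
A tree on 7 vertices has 6 edges. This graph has 8 edges (2 extra). Not a tree.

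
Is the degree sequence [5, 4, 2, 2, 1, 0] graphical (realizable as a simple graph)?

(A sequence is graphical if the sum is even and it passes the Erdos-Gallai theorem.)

Sum of degrees = 14. Sum is even but fails Erdos-Gallai. The sequence is NOT graphical.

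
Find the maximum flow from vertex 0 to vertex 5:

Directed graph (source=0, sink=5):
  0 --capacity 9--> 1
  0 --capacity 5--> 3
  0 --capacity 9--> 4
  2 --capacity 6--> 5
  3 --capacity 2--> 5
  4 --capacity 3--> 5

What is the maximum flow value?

Computing max flow:
  Flow on (0->3): 2/5
  Flow on (0->4): 3/9
  Flow on (3->5): 2/2
  Flow on (4->5): 3/3
Maximum flow = 5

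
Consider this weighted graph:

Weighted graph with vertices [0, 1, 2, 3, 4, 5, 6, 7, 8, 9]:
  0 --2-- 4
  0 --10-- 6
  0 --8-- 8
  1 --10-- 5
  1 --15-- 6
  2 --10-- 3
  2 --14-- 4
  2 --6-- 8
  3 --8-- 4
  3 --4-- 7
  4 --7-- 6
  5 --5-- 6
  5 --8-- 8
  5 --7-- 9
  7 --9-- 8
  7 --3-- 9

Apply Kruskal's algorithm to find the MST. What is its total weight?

Applying Kruskal's algorithm (sort edges by weight, add if no cycle):
  Add (0,4) w=2
  Add (7,9) w=3
  Add (3,7) w=4
  Add (5,6) w=5
  Add (2,8) w=6
  Add (4,6) w=7
  Add (5,9) w=7
  Add (0,8) w=8
  Skip (3,4) w=8 (creates cycle)
  Skip (5,8) w=8 (creates cycle)
  Skip (7,8) w=9 (creates cycle)
  Skip (0,6) w=10 (creates cycle)
  Add (1,5) w=10
  Skip (2,3) w=10 (creates cycle)
  Skip (2,4) w=14 (creates cycle)
  Skip (1,6) w=15 (creates cycle)
MST weight = 52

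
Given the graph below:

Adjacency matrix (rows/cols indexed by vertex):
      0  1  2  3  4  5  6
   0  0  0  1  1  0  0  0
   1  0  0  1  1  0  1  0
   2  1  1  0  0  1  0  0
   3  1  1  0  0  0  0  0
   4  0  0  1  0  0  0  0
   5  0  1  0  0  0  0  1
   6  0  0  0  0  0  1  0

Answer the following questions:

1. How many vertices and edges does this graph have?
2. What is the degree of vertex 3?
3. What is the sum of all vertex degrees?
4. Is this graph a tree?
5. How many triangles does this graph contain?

Count: 7 vertices, 7 edges.
Vertex 3 has neighbors [0, 1], degree = 2.
Handshaking lemma: 2 * 7 = 14.
A tree on 7 vertices has 6 edges. This graph has 7 edges (1 extra). Not a tree.
Number of triangles = 0.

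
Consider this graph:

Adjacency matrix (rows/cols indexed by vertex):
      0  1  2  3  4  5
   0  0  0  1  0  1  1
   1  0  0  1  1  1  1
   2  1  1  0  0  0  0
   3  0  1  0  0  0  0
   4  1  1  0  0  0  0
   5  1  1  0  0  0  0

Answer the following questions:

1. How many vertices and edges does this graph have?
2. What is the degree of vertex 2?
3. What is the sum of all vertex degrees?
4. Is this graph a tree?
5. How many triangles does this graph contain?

Count: 6 vertices, 7 edges.
Vertex 2 has neighbors [0, 1], degree = 2.
Handshaking lemma: 2 * 7 = 14.
A tree on 6 vertices has 5 edges. This graph has 7 edges (2 extra). Not a tree.
Number of triangles = 0.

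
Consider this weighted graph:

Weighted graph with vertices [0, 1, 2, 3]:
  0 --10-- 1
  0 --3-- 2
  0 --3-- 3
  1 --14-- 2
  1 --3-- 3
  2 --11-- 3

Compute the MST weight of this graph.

Applying Kruskal's algorithm (sort edges by weight, add if no cycle):
  Add (0,3) w=3
  Add (0,2) w=3
  Add (1,3) w=3
  Skip (0,1) w=10 (creates cycle)
  Skip (2,3) w=11 (creates cycle)
  Skip (1,2) w=14 (creates cycle)
MST weight = 9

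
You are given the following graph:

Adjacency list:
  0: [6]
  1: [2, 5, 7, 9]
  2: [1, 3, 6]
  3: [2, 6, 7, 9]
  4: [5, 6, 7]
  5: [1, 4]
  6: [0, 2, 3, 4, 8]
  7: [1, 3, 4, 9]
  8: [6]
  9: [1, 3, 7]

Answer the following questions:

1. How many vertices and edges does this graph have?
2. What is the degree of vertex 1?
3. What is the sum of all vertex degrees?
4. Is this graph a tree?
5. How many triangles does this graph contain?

Count: 10 vertices, 15 edges.
Vertex 1 has neighbors [2, 5, 7, 9], degree = 4.
Handshaking lemma: 2 * 15 = 30.
A tree on 10 vertices has 9 edges. This graph has 15 edges (6 extra). Not a tree.
Number of triangles = 3.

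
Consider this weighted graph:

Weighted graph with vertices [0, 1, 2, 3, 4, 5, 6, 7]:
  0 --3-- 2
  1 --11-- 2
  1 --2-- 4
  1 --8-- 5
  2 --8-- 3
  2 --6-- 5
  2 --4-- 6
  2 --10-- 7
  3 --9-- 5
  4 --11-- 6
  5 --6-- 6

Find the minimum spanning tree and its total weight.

Applying Kruskal's algorithm (sort edges by weight, add if no cycle):
  Add (1,4) w=2
  Add (0,2) w=3
  Add (2,6) w=4
  Add (2,5) w=6
  Skip (5,6) w=6 (creates cycle)
  Add (1,5) w=8
  Add (2,3) w=8
  Skip (3,5) w=9 (creates cycle)
  Add (2,7) w=10
  Skip (1,2) w=11 (creates cycle)
  Skip (4,6) w=11 (creates cycle)
MST weight = 41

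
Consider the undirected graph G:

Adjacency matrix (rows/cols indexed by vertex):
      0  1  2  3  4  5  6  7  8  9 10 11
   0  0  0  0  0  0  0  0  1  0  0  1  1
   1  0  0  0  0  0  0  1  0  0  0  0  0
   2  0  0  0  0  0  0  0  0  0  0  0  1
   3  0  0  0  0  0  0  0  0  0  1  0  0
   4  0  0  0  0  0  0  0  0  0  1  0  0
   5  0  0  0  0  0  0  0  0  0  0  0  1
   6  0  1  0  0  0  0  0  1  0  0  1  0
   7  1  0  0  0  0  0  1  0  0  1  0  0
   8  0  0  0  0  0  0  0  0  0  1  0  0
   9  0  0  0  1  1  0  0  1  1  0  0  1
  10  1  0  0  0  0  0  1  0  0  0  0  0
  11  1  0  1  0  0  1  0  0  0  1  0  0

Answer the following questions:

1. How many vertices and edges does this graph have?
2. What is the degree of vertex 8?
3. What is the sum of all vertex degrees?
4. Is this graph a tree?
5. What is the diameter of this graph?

Count: 12 vertices, 13 edges.
Vertex 8 has neighbors [9], degree = 1.
Handshaking lemma: 2 * 13 = 26.
A tree on 12 vertices has 11 edges. This graph has 13 edges (2 extra). Not a tree.
Diameter (longest shortest path) = 5.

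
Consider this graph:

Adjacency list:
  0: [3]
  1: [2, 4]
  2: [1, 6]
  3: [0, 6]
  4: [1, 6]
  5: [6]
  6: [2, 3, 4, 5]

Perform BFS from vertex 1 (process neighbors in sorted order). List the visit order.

BFS from vertex 1 (neighbors processed in ascending order):
Visit order: 1, 2, 4, 6, 3, 5, 0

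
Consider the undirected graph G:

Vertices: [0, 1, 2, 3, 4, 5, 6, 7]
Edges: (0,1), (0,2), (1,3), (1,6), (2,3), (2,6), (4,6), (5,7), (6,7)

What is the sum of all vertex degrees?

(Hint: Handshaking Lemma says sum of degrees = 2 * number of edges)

Count edges: 9 edges.
By Handshaking Lemma: sum of degrees = 2 * 9 = 18.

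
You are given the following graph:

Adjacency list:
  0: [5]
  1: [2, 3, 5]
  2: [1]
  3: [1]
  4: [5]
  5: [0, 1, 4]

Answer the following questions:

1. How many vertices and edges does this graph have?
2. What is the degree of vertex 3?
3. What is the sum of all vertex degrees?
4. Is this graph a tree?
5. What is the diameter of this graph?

Count: 6 vertices, 5 edges.
Vertex 3 has neighbors [1], degree = 1.
Handshaking lemma: 2 * 5 = 10.
A graph is a tree iff it is connected and has exactly n-1 edges. This graph is connected (all 6 vertices in one component) and has 6-1 = 5 edges. It is a tree.
Diameter (longest shortest path) = 3.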